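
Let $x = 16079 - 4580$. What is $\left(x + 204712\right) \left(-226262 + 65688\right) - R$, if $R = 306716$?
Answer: $-34718171830$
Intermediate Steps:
$x = 11499$ ($x = 16079 - 4580 = 11499$)
$\left(x + 204712\right) \left(-226262 + 65688\right) - R = \left(11499 + 204712\right) \left(-226262 + 65688\right) - 306716 = 216211 \left(-160574\right) - 306716 = -34717865114 - 306716 = -34718171830$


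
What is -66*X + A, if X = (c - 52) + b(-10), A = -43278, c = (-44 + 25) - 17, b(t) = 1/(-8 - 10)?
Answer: -112399/3 ≈ -37466.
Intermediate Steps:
b(t) = -1/18 (b(t) = 1/(-18) = -1/18)
c = -36 (c = -19 - 17 = -36)
X = -1585/18 (X = (-36 - 52) - 1/18 = -88 - 1/18 = -1585/18 ≈ -88.056)
-66*X + A = -66*(-1585/18) - 43278 = 17435/3 - 43278 = -112399/3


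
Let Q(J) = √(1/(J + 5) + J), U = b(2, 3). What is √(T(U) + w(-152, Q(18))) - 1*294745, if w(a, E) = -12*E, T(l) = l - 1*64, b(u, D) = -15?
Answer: -294745 + I*√(41791 + 276*√9545)/23 ≈ -2.9475e+5 + 11.401*I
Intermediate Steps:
U = -15
Q(J) = √(J + 1/(5 + J)) (Q(J) = √(1/(5 + J) + J) = √(J + 1/(5 + J)))
T(l) = -64 + l (T(l) = l - 64 = -64 + l)
√(T(U) + w(-152, Q(18))) - 1*294745 = √((-64 - 15) - 12*√(1 + 18*(5 + 18))/√(5 + 18)) - 1*294745 = √(-79 - 12*√23*√(1 + 18*23)/23) - 294745 = √(-79 - 12*√23*√(1 + 414)/23) - 294745 = √(-79 - 12*√9545/23) - 294745 = -294745 + √(-79 - 12*√9545/23)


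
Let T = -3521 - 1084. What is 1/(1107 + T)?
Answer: -1/3498 ≈ -0.00028588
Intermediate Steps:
T = -4605
1/(1107 + T) = 1/(1107 - 4605) = 1/(-3498) = -1/3498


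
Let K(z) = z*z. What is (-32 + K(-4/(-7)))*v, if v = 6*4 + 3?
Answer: -41904/49 ≈ -855.18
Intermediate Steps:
v = 27 (v = 24 + 3 = 27)
K(z) = z²
(-32 + K(-4/(-7)))*v = (-32 + (-4/(-7))²)*27 = (-32 + (-4*(-⅐))²)*27 = (-32 + (4/7)²)*27 = (-32 + 16/49)*27 = -1552/49*27 = -41904/49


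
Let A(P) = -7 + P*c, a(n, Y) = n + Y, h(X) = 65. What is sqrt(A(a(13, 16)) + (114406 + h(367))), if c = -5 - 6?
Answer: sqrt(114145) ≈ 337.85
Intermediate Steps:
c = -11
a(n, Y) = Y + n
A(P) = -7 - 11*P (A(P) = -7 + P*(-11) = -7 - 11*P)
sqrt(A(a(13, 16)) + (114406 + h(367))) = sqrt((-7 - 11*(16 + 13)) + (114406 + 65)) = sqrt((-7 - 11*29) + 114471) = sqrt((-7 - 319) + 114471) = sqrt(-326 + 114471) = sqrt(114145)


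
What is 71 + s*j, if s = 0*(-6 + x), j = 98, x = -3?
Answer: 71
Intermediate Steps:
s = 0 (s = 0*(-6 - 3) = 0*(-9) = 0)
71 + s*j = 71 + 0*98 = 71 + 0 = 71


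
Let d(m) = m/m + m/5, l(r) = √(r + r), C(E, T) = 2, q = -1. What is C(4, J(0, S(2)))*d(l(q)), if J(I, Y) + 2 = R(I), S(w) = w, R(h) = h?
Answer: 2 + 2*I*√2/5 ≈ 2.0 + 0.56569*I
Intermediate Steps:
J(I, Y) = -2 + I
l(r) = √2*√r (l(r) = √(2*r) = √2*√r)
d(m) = 1 + m/5 (d(m) = 1 + m*(⅕) = 1 + m/5)
C(4, J(0, S(2)))*d(l(q)) = 2*(1 + (√2*√(-1))/5) = 2*(1 + (√2*I)/5) = 2*(1 + (I*√2)/5) = 2*(1 + I*√2/5) = 2 + 2*I*√2/5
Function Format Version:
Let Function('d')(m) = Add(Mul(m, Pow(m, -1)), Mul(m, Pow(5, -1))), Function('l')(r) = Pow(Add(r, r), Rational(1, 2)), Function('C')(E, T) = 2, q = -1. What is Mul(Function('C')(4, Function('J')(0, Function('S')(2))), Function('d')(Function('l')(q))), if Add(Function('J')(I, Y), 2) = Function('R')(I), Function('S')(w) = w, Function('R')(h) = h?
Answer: Add(2, Mul(Rational(2, 5), I, Pow(2, Rational(1, 2)))) ≈ Add(2.0000, Mul(0.56569, I))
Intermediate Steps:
Function('J')(I, Y) = Add(-2, I)
Function('l')(r) = Mul(Pow(2, Rational(1, 2)), Pow(r, Rational(1, 2))) (Function('l')(r) = Pow(Mul(2, r), Rational(1, 2)) = Mul(Pow(2, Rational(1, 2)), Pow(r, Rational(1, 2))))
Function('d')(m) = Add(1, Mul(Rational(1, 5), m)) (Function('d')(m) = Add(1, Mul(m, Rational(1, 5))) = Add(1, Mul(Rational(1, 5), m)))
Mul(Function('C')(4, Function('J')(0, Function('S')(2))), Function('d')(Function('l')(q))) = Mul(2, Add(1, Mul(Rational(1, 5), Mul(Pow(2, Rational(1, 2)), Pow(-1, Rational(1, 2)))))) = Mul(2, Add(1, Mul(Rational(1, 5), Mul(Pow(2, Rational(1, 2)), I)))) = Mul(2, Add(1, Mul(Rational(1, 5), Mul(I, Pow(2, Rational(1, 2)))))) = Mul(2, Add(1, Mul(Rational(1, 5), I, Pow(2, Rational(1, 2))))) = Add(2, Mul(Rational(2, 5), I, Pow(2, Rational(1, 2))))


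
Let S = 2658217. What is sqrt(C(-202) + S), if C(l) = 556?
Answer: sqrt(2658773) ≈ 1630.6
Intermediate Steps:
sqrt(C(-202) + S) = sqrt(556 + 2658217) = sqrt(2658773)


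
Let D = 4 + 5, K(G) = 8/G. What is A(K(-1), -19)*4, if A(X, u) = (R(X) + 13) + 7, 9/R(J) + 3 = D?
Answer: 86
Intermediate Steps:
D = 9
R(J) = 3/2 (R(J) = 9/(-3 + 9) = 9/6 = 9*(⅙) = 3/2)
A(X, u) = 43/2 (A(X, u) = (3/2 + 13) + 7 = 29/2 + 7 = 43/2)
A(K(-1), -19)*4 = (43/2)*4 = 86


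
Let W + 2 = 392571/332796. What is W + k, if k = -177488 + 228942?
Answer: 5707804121/110932 ≈ 51453.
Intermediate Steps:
k = 51454
W = -91007/110932 (W = -2 + 392571/332796 = -2 + 392571*(1/332796) = -2 + 130857/110932 = -91007/110932 ≈ -0.82038)
W + k = -91007/110932 + 51454 = 5707804121/110932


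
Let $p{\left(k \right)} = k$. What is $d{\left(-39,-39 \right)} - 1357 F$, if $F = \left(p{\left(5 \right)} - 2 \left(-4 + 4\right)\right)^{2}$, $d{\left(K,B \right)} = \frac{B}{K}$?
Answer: $-33924$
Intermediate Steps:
$F = 25$ ($F = \left(5 - 2 \left(-4 + 4\right)\right)^{2} = \left(5 - 0\right)^{2} = \left(5 + 0\right)^{2} = 5^{2} = 25$)
$d{\left(-39,-39 \right)} - 1357 F = - \frac{39}{-39} - 33925 = \left(-39\right) \left(- \frac{1}{39}\right) - 33925 = 1 - 33925 = -33924$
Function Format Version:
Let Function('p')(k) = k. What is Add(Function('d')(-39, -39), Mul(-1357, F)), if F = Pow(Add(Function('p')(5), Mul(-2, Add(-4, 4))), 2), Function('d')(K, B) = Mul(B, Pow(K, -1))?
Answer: -33924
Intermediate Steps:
F = 25 (F = Pow(Add(5, Mul(-2, Add(-4, 4))), 2) = Pow(Add(5, Mul(-2, 0)), 2) = Pow(Add(5, 0), 2) = Pow(5, 2) = 25)
Add(Function('d')(-39, -39), Mul(-1357, F)) = Add(Mul(-39, Pow(-39, -1)), Mul(-1357, 25)) = Add(Mul(-39, Rational(-1, 39)), -33925) = Add(1, -33925) = -33924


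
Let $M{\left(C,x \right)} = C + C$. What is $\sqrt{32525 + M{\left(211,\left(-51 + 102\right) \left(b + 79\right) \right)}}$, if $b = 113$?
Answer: $\sqrt{32947} \approx 181.51$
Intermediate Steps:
$M{\left(C,x \right)} = 2 C$
$\sqrt{32525 + M{\left(211,\left(-51 + 102\right) \left(b + 79\right) \right)}} = \sqrt{32525 + 2 \cdot 211} = \sqrt{32525 + 422} = \sqrt{32947}$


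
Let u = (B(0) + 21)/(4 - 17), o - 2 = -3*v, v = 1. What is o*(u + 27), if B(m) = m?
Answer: -330/13 ≈ -25.385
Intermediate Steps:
o = -1 (o = 2 - 3*1 = 2 - 3 = -1)
u = -21/13 (u = (0 + 21)/(4 - 17) = 21/(-13) = 21*(-1/13) = -21/13 ≈ -1.6154)
o*(u + 27) = -(-21/13 + 27) = -1*330/13 = -330/13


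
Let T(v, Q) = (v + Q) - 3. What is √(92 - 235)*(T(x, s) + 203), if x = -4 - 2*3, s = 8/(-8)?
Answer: 189*I*√143 ≈ 2260.1*I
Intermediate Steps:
s = -1 (s = 8*(-⅛) = -1)
x = -10 (x = -4 - 6 = -10)
T(v, Q) = -3 + Q + v (T(v, Q) = (Q + v) - 3 = -3 + Q + v)
√(92 - 235)*(T(x, s) + 203) = √(92 - 235)*((-3 - 1 - 10) + 203) = √(-143)*(-14 + 203) = (I*√143)*189 = 189*I*√143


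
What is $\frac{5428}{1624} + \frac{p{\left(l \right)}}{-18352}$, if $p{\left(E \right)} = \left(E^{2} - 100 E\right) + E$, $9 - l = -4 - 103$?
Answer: $\frac{3012879}{931364} \approx 3.2349$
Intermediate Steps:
$l = 116$ ($l = 9 - \left(-4 - 103\right) = 9 - -107 = 9 + 107 = 116$)
$p{\left(E \right)} = E^{2} - 99 E$
$\frac{5428}{1624} + \frac{p{\left(l \right)}}{-18352} = \frac{5428}{1624} + \frac{116 \left(-99 + 116\right)}{-18352} = 5428 \cdot \frac{1}{1624} + 116 \cdot 17 \left(- \frac{1}{18352}\right) = \frac{1357}{406} + 1972 \left(- \frac{1}{18352}\right) = \frac{1357}{406} - \frac{493}{4588} = \frac{3012879}{931364}$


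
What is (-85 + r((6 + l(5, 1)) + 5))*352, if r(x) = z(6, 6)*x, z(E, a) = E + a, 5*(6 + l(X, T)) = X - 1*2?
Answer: -31328/5 ≈ -6265.6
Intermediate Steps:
l(X, T) = -32/5 + X/5 (l(X, T) = -6 + (X - 1*2)/5 = -6 + (X - 2)/5 = -6 + (-2 + X)/5 = -6 + (-⅖ + X/5) = -32/5 + X/5)
r(x) = 12*x (r(x) = (6 + 6)*x = 12*x)
(-85 + r((6 + l(5, 1)) + 5))*352 = (-85 + 12*((6 + (-32/5 + (⅕)*5)) + 5))*352 = (-85 + 12*((6 + (-32/5 + 1)) + 5))*352 = (-85 + 12*((6 - 27/5) + 5))*352 = (-85 + 12*(⅗ + 5))*352 = (-85 + 12*(28/5))*352 = (-85 + 336/5)*352 = -89/5*352 = -31328/5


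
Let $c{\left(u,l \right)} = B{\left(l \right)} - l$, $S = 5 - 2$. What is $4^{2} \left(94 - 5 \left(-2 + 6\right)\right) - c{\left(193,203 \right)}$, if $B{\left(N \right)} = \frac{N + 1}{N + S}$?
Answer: $\frac{142759}{103} \approx 1386.0$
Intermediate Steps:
$S = 3$ ($S = 5 - 2 = 3$)
$B{\left(N \right)} = \frac{1 + N}{3 + N}$ ($B{\left(N \right)} = \frac{N + 1}{N + 3} = \frac{1 + N}{3 + N}$)
$c{\left(u,l \right)} = - l + \frac{1 + l}{3 + l}$ ($c{\left(u,l \right)} = \frac{1 + l}{3 + l} - l = - l + \frac{1 + l}{3 + l}$)
$4^{2} \left(94 - 5 \left(-2 + 6\right)\right) - c{\left(193,203 \right)} = 4^{2} \left(94 - 5 \left(-2 + 6\right)\right) - \frac{1 + 203 - 203 \left(3 + 203\right)}{3 + 203} = 16 \left(94 - 20\right) - \frac{1 + 203 - 203 \cdot 206}{206} = 16 \left(94 - 20\right) - \frac{1 + 203 - 41818}{206} = 16 \cdot 74 - \frac{1}{206} \left(-41614\right) = 1184 - - \frac{20807}{103} = 1184 + \frac{20807}{103} = \frac{142759}{103}$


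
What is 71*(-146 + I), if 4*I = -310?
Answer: -31737/2 ≈ -15869.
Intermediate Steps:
I = -155/2 (I = (1/4)*(-310) = -155/2 ≈ -77.500)
71*(-146 + I) = 71*(-146 - 155/2) = 71*(-447/2) = -31737/2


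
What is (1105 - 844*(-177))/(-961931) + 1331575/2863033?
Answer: 850016846056/2754040196723 ≈ 0.30864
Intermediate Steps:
(1105 - 844*(-177))/(-961931) + 1331575/2863033 = (1105 + 149388)*(-1/961931) + 1331575*(1/2863033) = 150493*(-1/961931) + 1331575/2863033 = -150493/961931 + 1331575/2863033 = 850016846056/2754040196723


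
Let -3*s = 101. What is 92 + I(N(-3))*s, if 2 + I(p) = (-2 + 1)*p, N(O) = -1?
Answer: 377/3 ≈ 125.67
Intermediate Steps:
I(p) = -2 - p (I(p) = -2 + (-2 + 1)*p = -2 - p)
s = -101/3 (s = -⅓*101 = -101/3 ≈ -33.667)
92 + I(N(-3))*s = 92 + (-2 - 1*(-1))*(-101/3) = 92 + (-2 + 1)*(-101/3) = 92 - 1*(-101/3) = 92 + 101/3 = 377/3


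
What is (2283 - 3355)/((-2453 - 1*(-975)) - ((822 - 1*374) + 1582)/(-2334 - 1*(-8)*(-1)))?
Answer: 1255312/1729723 ≈ 0.72573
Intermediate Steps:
(2283 - 3355)/((-2453 - 1*(-975)) - ((822 - 1*374) + 1582)/(-2334 - 1*(-8)*(-1))) = -1072/((-2453 + 975) - ((822 - 374) + 1582)/(-2334 + 8*(-1))) = -1072/(-1478 - (448 + 1582)/(-2334 - 8)) = -1072/(-1478 - 2030/(-2342)) = -1072/(-1478 - 2030*(-1)/2342) = -1072/(-1478 - 1*(-1015/1171)) = -1072/(-1478 + 1015/1171) = -1072/(-1729723/1171) = -1072*(-1171/1729723) = 1255312/1729723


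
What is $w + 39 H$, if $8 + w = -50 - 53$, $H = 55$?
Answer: $2034$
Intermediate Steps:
$w = -111$ ($w = -8 - 103 = -111$)
$w + 39 H = -111 + 39 \cdot 55 = -111 + 2145 = 2034$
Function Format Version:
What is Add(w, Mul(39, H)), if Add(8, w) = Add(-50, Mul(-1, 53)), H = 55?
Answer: 2034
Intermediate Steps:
w = -111 (w = Add(-8, Add(-50, Mul(-1, 53))) = Add(-8, Add(-50, -53)) = Add(-8, -103) = -111)
Add(w, Mul(39, H)) = Add(-111, Mul(39, 55)) = Add(-111, 2145) = 2034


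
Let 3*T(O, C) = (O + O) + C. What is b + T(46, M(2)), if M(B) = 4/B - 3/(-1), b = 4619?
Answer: 13954/3 ≈ 4651.3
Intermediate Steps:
M(B) = 3 + 4/B (M(B) = 4/B - 3*(-1) = 4/B + 3 = 3 + 4/B)
T(O, C) = C/3 + 2*O/3 (T(O, C) = ((O + O) + C)/3 = (2*O + C)/3 = (C + 2*O)/3 = C/3 + 2*O/3)
b + T(46, M(2)) = 4619 + ((3 + 4/2)/3 + (⅔)*46) = 4619 + ((3 + 4*(½))/3 + 92/3) = 4619 + ((3 + 2)/3 + 92/3) = 4619 + ((⅓)*5 + 92/3) = 4619 + (5/3 + 92/3) = 4619 + 97/3 = 13954/3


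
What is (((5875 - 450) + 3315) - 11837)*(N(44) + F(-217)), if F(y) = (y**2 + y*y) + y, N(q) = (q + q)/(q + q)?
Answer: -291000314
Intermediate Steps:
N(q) = 1 (N(q) = (2*q)/((2*q)) = (2*q)*(1/(2*q)) = 1)
F(y) = y + 2*y**2 (F(y) = (y**2 + y**2) + y = 2*y**2 + y = y + 2*y**2)
(((5875 - 450) + 3315) - 11837)*(N(44) + F(-217)) = (((5875 - 450) + 3315) - 11837)*(1 - 217*(1 + 2*(-217))) = ((5425 + 3315) - 11837)*(1 - 217*(1 - 434)) = (8740 - 11837)*(1 - 217*(-433)) = -3097*(1 + 93961) = -3097*93962 = -291000314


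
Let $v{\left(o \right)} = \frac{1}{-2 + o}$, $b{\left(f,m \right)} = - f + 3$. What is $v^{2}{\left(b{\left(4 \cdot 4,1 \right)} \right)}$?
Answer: $\frac{1}{225} \approx 0.0044444$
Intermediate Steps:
$b{\left(f,m \right)} = 3 - f$
$v^{2}{\left(b{\left(4 \cdot 4,1 \right)} \right)} = \left(\frac{1}{-2 + \left(3 - 4 \cdot 4\right)}\right)^{2} = \left(\frac{1}{-2 + \left(3 - 16\right)}\right)^{2} = \left(\frac{1}{-2 - 13}\right)^{2} = \left(\frac{1}{-15}\right)^{2} = \left(- \frac{1}{15}\right)^{2} = \frac{1}{225}$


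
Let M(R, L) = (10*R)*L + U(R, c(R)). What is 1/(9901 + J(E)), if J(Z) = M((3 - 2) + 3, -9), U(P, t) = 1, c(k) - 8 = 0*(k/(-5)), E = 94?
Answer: 1/9542 ≈ 0.00010480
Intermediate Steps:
c(k) = 8 (c(k) = 8 + 0*(k/(-5)) = 8 + 0*(k*(-1/5)) = 8 + 0*(-k/5) = 8 + 0 = 8)
M(R, L) = 1 + 10*L*R (M(R, L) = (10*R)*L + 1 = 10*L*R + 1 = 1 + 10*L*R)
J(Z) = -359 (J(Z) = 1 + 10*(-9)*((3 - 2) + 3) = 1 + 10*(-9)*(1 + 3) = 1 + 10*(-9)*4 = 1 - 360 = -359)
1/(9901 + J(E)) = 1/(9901 - 359) = 1/9542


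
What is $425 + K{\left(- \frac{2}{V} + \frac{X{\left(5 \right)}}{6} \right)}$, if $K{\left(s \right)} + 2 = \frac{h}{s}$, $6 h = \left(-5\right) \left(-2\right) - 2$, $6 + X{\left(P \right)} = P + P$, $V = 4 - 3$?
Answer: $422$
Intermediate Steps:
$V = 1$
$X{\left(P \right)} = -6 + 2 P$ ($X{\left(P \right)} = -6 + \left(P + P\right) = -6 + 2 P$)
$h = \frac{4}{3}$ ($h = \frac{\left(-5\right) \left(-2\right) - 2}{6} = \frac{10 - 2}{6} = \frac{1}{6} \cdot 8 = \frac{4}{3} \approx 1.3333$)
$K{\left(s \right)} = -2 + \frac{4}{3 s}$
$425 + K{\left(- \frac{2}{V} + \frac{X{\left(5 \right)}}{6} \right)} = 425 - \left(2 - \frac{4}{3 \left(- \frac{2}{1} + \frac{-6 + 2 \cdot 5}{6}\right)}\right) = 425 - \left(2 - \frac{4}{3 \left(\left(-2\right) 1 + \left(-6 + 10\right) \frac{1}{6}\right)}\right) = 425 - \left(2 - \frac{4}{3 \left(-2 + 4 \cdot \frac{1}{6}\right)}\right) = 425 - \left(2 - \frac{4}{3 \left(-2 + \frac{2}{3}\right)}\right) = 425 - \left(2 - \frac{4}{3 \left(- \frac{4}{3}\right)}\right) = 425 + \left(-2 + \frac{4}{3} \left(- \frac{3}{4}\right)\right) = 425 - 3 = 422$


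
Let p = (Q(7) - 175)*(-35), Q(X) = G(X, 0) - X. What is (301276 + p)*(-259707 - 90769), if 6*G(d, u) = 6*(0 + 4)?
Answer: -107773472856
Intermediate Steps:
G(d, u) = 4 (G(d, u) = (6*(0 + 4))/6 = (6*4)/6 = (⅙)*24 = 4)
Q(X) = 4 - X
p = 6230 (p = ((4 - 1*7) - 175)*(-35) = ((4 - 7) - 175)*(-35) = (-3 - 175)*(-35) = -178*(-35) = 6230)
(301276 + p)*(-259707 - 90769) = (301276 + 6230)*(-259707 - 90769) = 307506*(-350476) = -107773472856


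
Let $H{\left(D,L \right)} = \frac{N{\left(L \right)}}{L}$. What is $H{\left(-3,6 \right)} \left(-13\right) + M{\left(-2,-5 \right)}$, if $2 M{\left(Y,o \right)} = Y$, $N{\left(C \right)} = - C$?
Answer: $12$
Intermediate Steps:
$M{\left(Y,o \right)} = \frac{Y}{2}$
$H{\left(D,L \right)} = -1$ ($H{\left(D,L \right)} = \frac{\left(-1\right) L}{L} = -1$)
$H{\left(-3,6 \right)} \left(-13\right) + M{\left(-2,-5 \right)} = \left(-1\right) \left(-13\right) + \frac{1}{2} \left(-2\right) = 13 - 1 = 12$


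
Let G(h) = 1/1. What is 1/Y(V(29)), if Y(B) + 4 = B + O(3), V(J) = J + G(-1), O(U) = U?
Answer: 1/29 ≈ 0.034483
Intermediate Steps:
G(h) = 1
V(J) = 1 + J (V(J) = J + 1 = 1 + J)
Y(B) = -1 + B (Y(B) = -4 + (B + 3) = -4 + (3 + B) = -1 + B)
1/Y(V(29)) = 1/(-1 + (1 + 29)) = 1/(-1 + 30) = 1/29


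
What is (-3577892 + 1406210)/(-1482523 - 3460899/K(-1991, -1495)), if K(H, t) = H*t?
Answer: 248619584565/169723072459 ≈ 1.4649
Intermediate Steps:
(-3577892 + 1406210)/(-1482523 - 3460899/K(-1991, -1495)) = (-3577892 + 1406210)/(-1482523 - 3460899/((-1991*(-1495)))) = -2171682/(-1482523 - 3460899/2976545) = -2171682/(-1482523 - 3460899*1/2976545) = -2171682/(-1482523 - 266223/228965) = -2171682/(-339446144918/228965) = -2171682*(-228965/339446144918) = 248619584565/169723072459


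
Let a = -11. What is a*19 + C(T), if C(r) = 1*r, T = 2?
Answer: -207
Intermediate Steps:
C(r) = r
a*19 + C(T) = -11*19 + 2 = -209 + 2 = -207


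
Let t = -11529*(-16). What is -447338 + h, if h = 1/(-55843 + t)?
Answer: -57537060897/128621 ≈ -4.4734e+5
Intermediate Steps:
t = 184464
h = 1/128621 (h = 1/(-55843 + 184464) = 1/128621 ≈ 7.7748e-6)
-447338 + h = -447338 + 1/128621 = -57537060897/128621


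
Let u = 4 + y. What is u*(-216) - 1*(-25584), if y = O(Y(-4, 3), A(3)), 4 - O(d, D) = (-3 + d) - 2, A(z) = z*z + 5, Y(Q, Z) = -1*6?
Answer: 21480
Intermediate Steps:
Y(Q, Z) = -6
A(z) = 5 + z² (A(z) = z² + 5 = 5 + z²)
O(d, D) = 9 - d (O(d, D) = 4 - ((-3 + d) - 2) = 4 - (-5 + d) = 4 + (5 - d) = 9 - d)
y = 15 (y = 9 - 1*(-6) = 9 + 6 = 15)
u = 19 (u = 4 + 15 = 19)
u*(-216) - 1*(-25584) = 19*(-216) - 1*(-25584) = -4104 + 25584 = 21480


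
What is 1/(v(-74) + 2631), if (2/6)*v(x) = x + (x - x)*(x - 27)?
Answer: 1/2409 ≈ 0.00041511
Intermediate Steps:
v(x) = 3*x (v(x) = 3*(x + (x - x)*(x - 27)) = 3*(x + 0*(-27 + x)) = 3*(x + 0) = 3*x)
1/(v(-74) + 2631) = 1/(3*(-74) + 2631) = 1/(-222 + 2631) = 1/2409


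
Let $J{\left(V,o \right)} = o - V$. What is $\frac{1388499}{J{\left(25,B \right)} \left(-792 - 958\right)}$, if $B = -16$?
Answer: $\frac{198357}{10250} \approx 19.352$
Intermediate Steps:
$\frac{1388499}{J{\left(25,B \right)} \left(-792 - 958\right)} = \frac{1388499}{\left(-16 - 25\right) \left(-792 - 958\right)} = \frac{1388499}{\left(-16 - 25\right) \left(-1750\right)} = \frac{1388499}{\left(-41\right) \left(-1750\right)} = \frac{1388499}{71750} = 1388499 \cdot \frac{1}{71750} = \frac{198357}{10250}$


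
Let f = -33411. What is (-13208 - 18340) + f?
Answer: -64959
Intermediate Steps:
(-13208 - 18340) + f = (-13208 - 18340) - 33411 = -31548 - 33411 = -64959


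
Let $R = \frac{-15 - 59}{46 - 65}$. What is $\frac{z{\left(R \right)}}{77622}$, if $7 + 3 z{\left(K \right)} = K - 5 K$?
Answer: $- \frac{143}{1474818} \approx -9.6961 \cdot 10^{-5}$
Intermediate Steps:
$R = \frac{74}{19}$ ($R = - \frac{74}{-19} = \left(-74\right) \left(- \frac{1}{19}\right) = \frac{74}{19} \approx 3.8947$)
$z{\left(K \right)} = - \frac{7}{3} - \frac{4 K}{3}$ ($z{\left(K \right)} = - \frac{7}{3} + \frac{K - 5 K}{3} = - \frac{7}{3} + \frac{\left(-4\right) K}{3} = - \frac{7}{3} - \frac{4 K}{3}$)
$\frac{z{\left(R \right)}}{77622} = \frac{- \frac{7}{3} - \frac{296}{57}}{77622} = \left(- \frac{7}{3} - \frac{296}{57}\right) \frac{1}{77622} = \left(- \frac{143}{19}\right) \frac{1}{77622} = - \frac{143}{1474818}$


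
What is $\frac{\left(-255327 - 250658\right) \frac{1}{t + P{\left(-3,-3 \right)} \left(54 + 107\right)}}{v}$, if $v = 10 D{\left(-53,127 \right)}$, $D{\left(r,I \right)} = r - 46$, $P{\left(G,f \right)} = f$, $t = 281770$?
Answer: $\frac{101197}{55694826} \approx 0.001817$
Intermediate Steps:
$D{\left(r,I \right)} = -46 + r$ ($D{\left(r,I \right)} = r - 46 = -46 + r$)
$v = -990$ ($v = 10 \left(-46 - 53\right) = 10 \left(-99\right) = -990$)
$\frac{\left(-255327 - 250658\right) \frac{1}{t + P{\left(-3,-3 \right)} \left(54 + 107\right)}}{v} = \frac{\left(-255327 - 250658\right) \frac{1}{281770 - 3 \left(54 + 107\right)}}{-990} = - \frac{505985}{281770 - 483} \left(- \frac{1}{990}\right) = - \frac{505985}{281287} \left(- \frac{1}{990}\right) = \left(-505985\right) \frac{1}{281287} \left(- \frac{1}{990}\right) = \left(- \frac{505985}{281287}\right) \left(- \frac{1}{990}\right) = \frac{101197}{55694826}$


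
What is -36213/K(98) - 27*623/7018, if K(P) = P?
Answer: -63947823/171941 ≈ -371.92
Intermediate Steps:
-36213/K(98) - 27*623/7018 = -36213/98 - 27*623/7018 = -36213*1/98 - 16821*1/7018 = -36213/98 - 16821/7018 = -63947823/171941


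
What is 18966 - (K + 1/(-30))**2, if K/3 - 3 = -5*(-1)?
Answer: 16552439/900 ≈ 18392.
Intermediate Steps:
K = 24 (K = 9 + 3*(-5*(-1)) = 9 + 3*5 = 9 + 15 = 24)
18966 - (K + 1/(-30))**2 = 18966 - (24 + 1/(-30))**2 = 18966 - (24 - 1/30)**2 = 18966 - (719/30)**2 = 18966 - 1*516961/900 = 18966 - 516961/900 = 16552439/900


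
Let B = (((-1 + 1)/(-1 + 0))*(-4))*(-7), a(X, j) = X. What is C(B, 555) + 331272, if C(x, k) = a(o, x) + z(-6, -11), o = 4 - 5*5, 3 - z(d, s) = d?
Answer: 331260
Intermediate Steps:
z(d, s) = 3 - d
o = -21 (o = 4 - 25 = -21)
B = 0 (B = ((0/(-1))*(-4))*(-7) = ((0*(-1))*(-4))*(-7) = (0*(-4))*(-7) = 0*(-7) = 0)
C(x, k) = -12 (C(x, k) = -21 + (3 - 1*(-6)) = -21 + (3 + 6) = -21 + 9 = -12)
C(B, 555) + 331272 = -12 + 331272 = 331260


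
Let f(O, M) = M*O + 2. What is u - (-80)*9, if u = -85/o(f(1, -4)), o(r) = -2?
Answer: 1525/2 ≈ 762.50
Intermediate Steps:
f(O, M) = 2 + M*O
u = 85/2 (u = -85/(-2) = -85*(-1/2) = 85/2 ≈ 42.500)
u - (-80)*9 = 85/2 - (-80)*9 = 85/2 - 20*(-36) = 85/2 + 720 = 1525/2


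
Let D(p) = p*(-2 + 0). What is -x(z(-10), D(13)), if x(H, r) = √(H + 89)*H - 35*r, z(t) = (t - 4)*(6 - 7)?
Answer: -910 - 14*√103 ≈ -1052.1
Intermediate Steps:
D(p) = -2*p (D(p) = p*(-2) = -2*p)
z(t) = 4 - t (z(t) = (-4 + t)*(-1) = 4 - t)
x(H, r) = -35*r + H*√(89 + H) (x(H, r) = √(89 + H)*H - 35*r = H*√(89 + H) - 35*r = -35*r + H*√(89 + H))
-x(z(-10), D(13)) = -(-(-70)*13 + (4 - 1*(-10))*√(89 + (4 - 1*(-10)))) = -(-35*(-26) + (4 + 10)*√(89 + (4 + 10))) = -(910 + 14*√(89 + 14)) = -(910 + 14*√103) = -910 - 14*√103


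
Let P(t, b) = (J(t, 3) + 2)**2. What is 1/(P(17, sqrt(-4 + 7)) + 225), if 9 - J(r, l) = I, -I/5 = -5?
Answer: 1/421 ≈ 0.0023753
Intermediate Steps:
I = 25 (I = -5*(-5) = 25)
J(r, l) = -16 (J(r, l) = 9 - 1*25 = 9 - 25 = -16)
P(t, b) = 196 (P(t, b) = (-16 + 2)**2 = (-14)**2 = 196)
1/(P(17, sqrt(-4 + 7)) + 225) = 1/(196 + 225) = 1/421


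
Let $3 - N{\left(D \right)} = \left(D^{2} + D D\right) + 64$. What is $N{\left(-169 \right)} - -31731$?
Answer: $-25452$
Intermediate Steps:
$N{\left(D \right)} = -61 - 2 D^{2}$ ($N{\left(D \right)} = 3 - \left(\left(D^{2} + D D\right) + 64\right) = 3 - \left(\left(D^{2} + D^{2}\right) + 64\right) = 3 - \left(2 D^{2} + 64\right) = 3 - \left(64 + 2 D^{2}\right) = -61 - 2 D^{2}$)
$N{\left(-169 \right)} - -31731 = \left(-61 - 2 \left(-169\right)^{2}\right) - -31731 = \left(-61 - 57122\right) + 31731 = -57183 + 31731 = -25452$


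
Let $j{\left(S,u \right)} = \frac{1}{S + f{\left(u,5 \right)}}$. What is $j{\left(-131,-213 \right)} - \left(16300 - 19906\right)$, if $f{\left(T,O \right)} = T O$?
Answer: $\frac{4312775}{1196} \approx 3606.0$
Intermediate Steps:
$f{\left(T,O \right)} = O T$
$j{\left(S,u \right)} = \frac{1}{S + 5 u}$
$j{\left(-131,-213 \right)} - \left(16300 - 19906\right) = \frac{1}{-131 + 5 \left(-213\right)} - \left(16300 - 19906\right) = \frac{1}{-131 - 1065} - -3606 = \frac{1}{-1196} + 3606 = - \frac{1}{1196} + 3606 = \frac{4312775}{1196}$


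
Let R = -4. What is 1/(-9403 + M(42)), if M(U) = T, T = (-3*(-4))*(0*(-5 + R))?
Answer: -1/9403 ≈ -0.00010635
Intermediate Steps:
T = 0 (T = (-3*(-4))*(0*(-5 - 4)) = 12*(0*(-9)) = 12*0 = 0)
M(U) = 0
1/(-9403 + M(42)) = 1/(-9403 + 0) = 1/(-9403) = -1/9403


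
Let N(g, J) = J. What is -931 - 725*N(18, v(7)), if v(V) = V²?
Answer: -36456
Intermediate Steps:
-931 - 725*N(18, v(7)) = -931 - 725*7² = -931 - 725*49 = -931 - 35525 = -36456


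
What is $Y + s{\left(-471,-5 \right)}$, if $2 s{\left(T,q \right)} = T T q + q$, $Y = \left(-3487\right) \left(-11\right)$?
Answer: $-516248$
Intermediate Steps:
$Y = 38357$
$s{\left(T,q \right)} = \frac{q}{2} + \frac{q T^{2}}{2}$ ($s{\left(T,q \right)} = \frac{T T q + q}{2} = \frac{T^{2} q + q}{2} = \frac{q T^{2} + q}{2} = \frac{q + q T^{2}}{2} = \frac{q}{2} + \frac{q T^{2}}{2}$)
$Y + s{\left(-471,-5 \right)} = 38357 + \frac{1}{2} \left(-5\right) \left(1 + \left(-471\right)^{2}\right) = 38357 + \frac{1}{2} \left(-5\right) \left(1 + 221841\right) = 38357 + \frac{1}{2} \left(-5\right) 221842 = 38357 - 554605 = -516248$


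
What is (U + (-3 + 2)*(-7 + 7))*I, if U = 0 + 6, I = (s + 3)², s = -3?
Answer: 0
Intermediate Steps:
I = 0 (I = (-3 + 3)² = 0² = 0)
U = 6
(U + (-3 + 2)*(-7 + 7))*I = (6 + (-3 + 2)*(-7 + 7))*0 = (6 - 1*0)*0 = (6 + 0)*0 = 6*0 = 0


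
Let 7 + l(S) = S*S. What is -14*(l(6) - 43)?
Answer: 196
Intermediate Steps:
l(S) = -7 + S² (l(S) = -7 + S*S = -7 + S²)
-14*(l(6) - 43) = -14*((-7 + 6²) - 43) = -14*((-7 + 36) - 43) = -14*(29 - 43) = -14*(-14) = 196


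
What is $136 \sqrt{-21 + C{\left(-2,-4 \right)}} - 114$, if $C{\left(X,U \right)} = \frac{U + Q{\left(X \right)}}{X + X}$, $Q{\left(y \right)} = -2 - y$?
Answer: $-114 + 272 i \sqrt{5} \approx -114.0 + 608.21 i$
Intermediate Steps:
$C{\left(X,U \right)} = \frac{-2 + U - X}{2 X}$ ($C{\left(X,U \right)} = \frac{U - \left(2 + X\right)}{X + X} = \frac{-2 + U - X}{2 X}$)
$136 \sqrt{-21 + C{\left(-2,-4 \right)}} - 114 = 136 \sqrt{-21 + \frac{-2 - 4 - -2}{2 \left(-2\right)}} - 114 = 136 \sqrt{-21 + \frac{1}{2} \left(- \frac{1}{2}\right) \left(-2 - 4 + 2\right)} - 114 = 136 \sqrt{-21 + \frac{1}{2} \left(- \frac{1}{2}\right) \left(-4\right)} - 114 = 136 \sqrt{-21 + 1} - 114 = 136 \sqrt{-20} - 114 = 136 \cdot 2 i \sqrt{5} - 114 = 272 i \sqrt{5} - 114 = -114 + 272 i \sqrt{5}$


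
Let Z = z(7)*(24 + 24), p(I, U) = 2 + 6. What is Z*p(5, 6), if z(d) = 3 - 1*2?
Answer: 384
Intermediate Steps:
z(d) = 1 (z(d) = 3 - 2 = 1)
p(I, U) = 8
Z = 48 (Z = 1*(24 + 24) = 1*48 = 48)
Z*p(5, 6) = 48*8 = 384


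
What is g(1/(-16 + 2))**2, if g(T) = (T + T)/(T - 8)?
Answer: 4/12769 ≈ 0.00031326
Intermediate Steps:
g(T) = 2*T/(-8 + T) (g(T) = (2*T)/(-8 + T) = 2*T/(-8 + T))
g(1/(-16 + 2))**2 = (2/((-16 + 2)*(-8 + 1/(-16 + 2))))**2 = (2/(-14*(-8 + 1/(-14))))**2 = (2*(-1/14)/(-8 - 1/14))**2 = (2*(-1/14)/(-113/14))**2 = (2*(-1/14)*(-14/113))**2 = (2/113)**2 = 4/12769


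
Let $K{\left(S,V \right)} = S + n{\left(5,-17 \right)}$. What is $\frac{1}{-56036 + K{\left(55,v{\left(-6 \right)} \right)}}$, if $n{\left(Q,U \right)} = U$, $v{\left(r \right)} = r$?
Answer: $- \frac{1}{55998} \approx -1.7858 \cdot 10^{-5}$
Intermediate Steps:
$K{\left(S,V \right)} = -17 + S$ ($K{\left(S,V \right)} = S - 17 = -17 + S$)
$\frac{1}{-56036 + K{\left(55,v{\left(-6 \right)} \right)}} = \frac{1}{-56036 + \left(-17 + 55\right)} = \frac{1}{-56036 + 38} = \frac{1}{-55998} = - \frac{1}{55998}$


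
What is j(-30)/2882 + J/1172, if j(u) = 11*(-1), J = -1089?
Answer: -143245/153532 ≈ -0.93300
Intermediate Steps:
j(u) = -11
j(-30)/2882 + J/1172 = -11/2882 - 1089/1172 = -11*1/2882 - 1089*1/1172 = -1/262 - 1089/1172 = -143245/153532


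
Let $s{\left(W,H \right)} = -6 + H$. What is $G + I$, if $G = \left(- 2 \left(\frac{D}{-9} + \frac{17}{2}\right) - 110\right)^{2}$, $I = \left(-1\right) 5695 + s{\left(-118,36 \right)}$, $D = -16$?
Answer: $\frac{921760}{81} \approx 11380.0$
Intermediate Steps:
$I = -5665$ ($I = \left(-1\right) 5695 + \left(-6 + 36\right) = -5695 + 30 = -5665$)
$G = \frac{1380625}{81}$ ($G = \left(- 2 \left(- \frac{16}{-9} + \frac{17}{2}\right) - 110\right)^{2} = \left(- 2 \left(\left(-16\right) \left(- \frac{1}{9}\right) + 17 \cdot \frac{1}{2}\right) - 110\right)^{2} = \left(- 2 \left(\frac{16}{9} + \frac{17}{2}\right) - 110\right)^{2} = \left(\left(-2\right) \frac{185}{18} - 110\right)^{2} = \left(- \frac{185}{9} - 110\right)^{2} = \left(- \frac{1175}{9}\right)^{2} = \frac{1380625}{81} \approx 17045.0$)
$G + I = \frac{1380625}{81} - 5665 = \frac{921760}{81}$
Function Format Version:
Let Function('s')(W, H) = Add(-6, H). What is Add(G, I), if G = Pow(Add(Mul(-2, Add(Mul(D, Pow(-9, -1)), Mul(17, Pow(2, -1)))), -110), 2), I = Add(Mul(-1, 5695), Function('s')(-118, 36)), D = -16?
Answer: Rational(921760, 81) ≈ 11380.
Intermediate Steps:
I = -5665 (I = Add(Mul(-1, 5695), Add(-6, 36)) = Add(-5695, 30) = -5665)
G = Rational(1380625, 81) (G = Pow(Add(Mul(-2, Add(Mul(-16, Pow(-9, -1)), Mul(17, Pow(2, -1)))), -110), 2) = Pow(Add(Mul(-2, Add(Mul(-16, Rational(-1, 9)), Mul(17, Rational(1, 2)))), -110), 2) = Pow(Add(Mul(-2, Add(Rational(16, 9), Rational(17, 2))), -110), 2) = Pow(Add(Mul(-2, Rational(185, 18)), -110), 2) = Pow(Add(Rational(-185, 9), -110), 2) = Pow(Rational(-1175, 9), 2) = Rational(1380625, 81) ≈ 17045.)
Add(G, I) = Add(Rational(1380625, 81), -5665) = Rational(921760, 81)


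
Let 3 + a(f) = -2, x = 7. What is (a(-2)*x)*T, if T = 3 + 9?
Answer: -420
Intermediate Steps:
T = 12
a(f) = -5 (a(f) = -3 - 2 = -5)
(a(-2)*x)*T = -5*7*12 = -35*12 = -420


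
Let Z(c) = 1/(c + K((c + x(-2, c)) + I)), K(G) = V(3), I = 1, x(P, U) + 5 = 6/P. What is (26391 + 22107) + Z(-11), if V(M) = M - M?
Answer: 533477/11 ≈ 48498.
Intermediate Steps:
V(M) = 0
x(P, U) = -5 + 6/P
K(G) = 0
Z(c) = 1/c (Z(c) = 1/(c + 0) = 1/c)
(26391 + 22107) + Z(-11) = (26391 + 22107) + 1/(-11) = 48498 - 1/11 = 533477/11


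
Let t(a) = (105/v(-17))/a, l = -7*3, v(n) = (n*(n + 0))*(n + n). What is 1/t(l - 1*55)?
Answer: 746776/105 ≈ 7112.2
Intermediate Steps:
v(n) = 2*n³ (v(n) = (n*n)*(2*n) = n²*(2*n) = 2*n³)
l = -21
t(a) = -105/(9826*a) (t(a) = (105/((2*(-17)³)))/a = (105/((2*(-4913))))/a = (105/(-9826))/a = (105*(-1/9826))/a = -105/(9826*a))
1/t(l - 1*55) = 1/(-105/(9826*(-21 - 1*55))) = 1/(-105/(9826*(-21 - 55))) = 1/(-105/9826/(-76)) = 1/(-105/9826*(-1/76)) = 1/(105/746776) = 746776/105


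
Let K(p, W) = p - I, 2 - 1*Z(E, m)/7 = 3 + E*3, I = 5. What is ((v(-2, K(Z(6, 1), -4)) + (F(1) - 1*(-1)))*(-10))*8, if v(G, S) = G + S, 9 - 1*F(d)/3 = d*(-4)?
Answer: 8000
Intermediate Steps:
F(d) = 27 + 12*d (F(d) = 27 - 3*d*(-4) = 27 - (-12)*d = 27 + 12*d)
Z(E, m) = -7 - 21*E (Z(E, m) = 14 - 7*(3 + E*3) = 14 - 7*(3 + 3*E) = 14 + (-21 - 21*E) = -7 - 21*E)
K(p, W) = -5 + p (K(p, W) = p - 1*5 = p - 5 = -5 + p)
((v(-2, K(Z(6, 1), -4)) + (F(1) - 1*(-1)))*(-10))*8 = (((-2 + (-5 + (-7 - 21*6))) + ((27 + 12*1) - 1*(-1)))*(-10))*8 = (((-2 + (-5 + (-7 - 126))) + ((27 + 12) + 1))*(-10))*8 = (((-2 + (-5 - 133)) + (39 + 1))*(-10))*8 = (((-2 - 138) + 40)*(-10))*8 = ((-140 + 40)*(-10))*8 = -100*(-10)*8 = 1000*8 = 8000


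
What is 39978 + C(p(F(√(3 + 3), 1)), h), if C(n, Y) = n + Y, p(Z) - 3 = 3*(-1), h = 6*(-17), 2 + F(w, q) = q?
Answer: 39876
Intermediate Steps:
F(w, q) = -2 + q
h = -102
p(Z) = 0 (p(Z) = 3 + 3*(-1) = 3 - 3 = 0)
C(n, Y) = Y + n
39978 + C(p(F(√(3 + 3), 1)), h) = 39978 + (-102 + 0) = 39978 - 102 = 39876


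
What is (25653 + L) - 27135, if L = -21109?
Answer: -22591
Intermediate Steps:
(25653 + L) - 27135 = (25653 - 21109) - 27135 = 4544 - 27135 = -22591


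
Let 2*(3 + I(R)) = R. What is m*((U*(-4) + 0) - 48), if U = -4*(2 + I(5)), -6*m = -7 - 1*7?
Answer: -56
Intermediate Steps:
I(R) = -3 + R/2
m = 7/3 (m = -(-7 - 1*7)/6 = -(-7 - 7)/6 = -⅙*(-14) = 7/3 ≈ 2.3333)
U = -6 (U = -4*(2 + (-3 + (½)*5)) = -4*(2 + (-3 + 5/2)) = -4*(2 - ½) = -4*3/2 = -6)
m*((U*(-4) + 0) - 48) = 7*((-6*(-4) + 0) - 48)/3 = 7*((24 + 0) - 48)/3 = 7*(24 - 48)/3 = (7/3)*(-24) = -56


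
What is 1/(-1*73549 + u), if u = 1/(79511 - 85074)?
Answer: -5563/409153088 ≈ -1.3596e-5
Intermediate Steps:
u = -1/5563 (u = 1/(-5563) = -1/5563 ≈ -0.00017976)
1/(-1*73549 + u) = 1/(-1*73549 - 1/5563) = 1/(-73549 - 1/5563) = 1/(-409153088/5563) = -5563/409153088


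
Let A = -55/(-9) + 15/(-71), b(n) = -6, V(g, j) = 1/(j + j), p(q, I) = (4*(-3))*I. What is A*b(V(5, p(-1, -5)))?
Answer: -7540/213 ≈ -35.399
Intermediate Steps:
p(q, I) = -12*I
V(g, j) = 1/(2*j)
A = 3770/639 (A = -55*(-1/9) + 15*(-1/71) = 55/9 - 15/71 = 3770/639 ≈ 5.8998)
A*b(V(5, p(-1, -5))) = (3770/639)*(-6) = -7540/213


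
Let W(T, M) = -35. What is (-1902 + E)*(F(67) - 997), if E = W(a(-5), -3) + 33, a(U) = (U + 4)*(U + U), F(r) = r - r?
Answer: 1898288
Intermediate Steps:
F(r) = 0
a(U) = 2*U*(4 + U) (a(U) = (4 + U)*(2*U) = 2*U*(4 + U))
E = -2 (E = -35 + 33 = -2)
(-1902 + E)*(F(67) - 997) = (-1902 - 2)*(0 - 997) = -1904*(-997) = 1898288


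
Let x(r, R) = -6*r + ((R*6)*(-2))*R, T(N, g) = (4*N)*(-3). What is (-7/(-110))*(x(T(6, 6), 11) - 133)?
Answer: -8071/110 ≈ -73.373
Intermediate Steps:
T(N, g) = -12*N
x(r, R) = -12*R² - 6*r (x(r, R) = -6*r + ((6*R)*(-2))*R = -6*r + (-12*R)*R = -6*r - 12*R² = -12*R² - 6*r)
(-7/(-110))*(x(T(6, 6), 11) - 133) = (-7/(-110))*((-12*11² - (-72)*6) - 133) = (-7*(-1/110))*((-12*121 - 6*(-72)) - 133) = 7*((-1452 + 432) - 133)/110 = 7*(-1020 - 133)/110 = (7/110)*(-1153) = -8071/110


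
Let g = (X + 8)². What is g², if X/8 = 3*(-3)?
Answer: 16777216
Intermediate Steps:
X = -72 (X = 8*(3*(-3)) = 8*(-9) = -72)
g = 4096 (g = (-72 + 8)² = (-64)² = 4096)
g² = 4096² = 16777216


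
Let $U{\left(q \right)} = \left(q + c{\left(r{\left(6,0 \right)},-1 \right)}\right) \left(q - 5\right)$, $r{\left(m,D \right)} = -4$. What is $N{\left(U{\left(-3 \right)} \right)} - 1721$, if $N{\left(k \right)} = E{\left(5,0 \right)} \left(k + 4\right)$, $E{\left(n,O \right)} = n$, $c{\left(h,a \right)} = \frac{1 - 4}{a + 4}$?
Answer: $-1541$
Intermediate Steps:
$c{\left(h,a \right)} = - \frac{3}{4 + a}$
$U{\left(q \right)} = \left(-1 + q\right) \left(-5 + q\right)$ ($U{\left(q \right)} = \left(q - \frac{3}{4 - 1}\right) \left(q - 5\right) = \left(q - \frac{3}{3}\right) \left(-5 + q\right) = \left(q - 1\right) \left(-5 + q\right) = \left(-1 + q\right) \left(-5 + q\right)$)
$N{\left(k \right)} = 20 + 5 k$ ($N{\left(k \right)} = 5 \left(k + 4\right) = 5 \left(4 + k\right) = 20 + 5 k$)
$N{\left(U{\left(-3 \right)} \right)} - 1721 = \left(20 + 5 \left(5 + \left(-3\right)^{2} - -18\right)\right) - 1721 = \left(20 + 5 \left(5 + 9 + 18\right)\right) - 1721 = \left(20 + 5 \cdot 32\right) - 1721 = \left(20 + 160\right) - 1721 = 180 - 1721 = -1541$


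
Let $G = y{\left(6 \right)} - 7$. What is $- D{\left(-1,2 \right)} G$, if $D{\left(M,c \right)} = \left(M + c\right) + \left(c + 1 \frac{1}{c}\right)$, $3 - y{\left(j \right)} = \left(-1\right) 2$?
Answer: $7$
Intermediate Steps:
$y{\left(j \right)} = 5$ ($y{\left(j \right)} = 3 - \left(-1\right) 2 = 3 - -2 = 3 + 2 = 5$)
$G = -2$ ($G = 5 - 7 = -2$)
$D{\left(M,c \right)} = M + \frac{1}{c} + 2 c$ ($D{\left(M,c \right)} = \left(M + c\right) + \left(c + \frac{1}{c}\right) = M + \frac{1}{c} + 2 c$)
$- D{\left(-1,2 \right)} G = - (-1 + \frac{1}{2} + 2 \cdot 2) \left(-2\right) = - (-1 + \frac{1}{2} + 4) \left(-2\right) = \left(-1\right) \frac{7}{2} \left(-2\right) = \left(- \frac{7}{2}\right) \left(-2\right) = 7$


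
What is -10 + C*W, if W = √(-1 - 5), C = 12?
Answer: -10 + 12*I*√6 ≈ -10.0 + 29.394*I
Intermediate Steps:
W = I*√6 (W = √(-6) = I*√6 ≈ 2.4495*I)
-10 + C*W = -10 + 12*(I*√6) = -10 + 12*I*√6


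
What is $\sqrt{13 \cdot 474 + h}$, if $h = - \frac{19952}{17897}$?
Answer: $\frac{\sqrt{1973347595714}}{17897} \approx 78.491$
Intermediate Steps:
$h = - \frac{19952}{17897}$ ($h = \left(-19952\right) \frac{1}{17897} = - \frac{19952}{17897} \approx -1.1148$)
$\sqrt{13 \cdot 474 + h} = \sqrt{13 \cdot 474 - \frac{19952}{17897}} = \sqrt{6162 - \frac{19952}{17897}} = \sqrt{\frac{110261362}{17897}} = \frac{\sqrt{1973347595714}}{17897}$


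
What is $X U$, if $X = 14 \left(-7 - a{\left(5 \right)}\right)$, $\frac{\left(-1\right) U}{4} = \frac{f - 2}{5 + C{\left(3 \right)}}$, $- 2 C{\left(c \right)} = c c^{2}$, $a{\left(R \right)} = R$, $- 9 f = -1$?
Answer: $\frac{448}{3} \approx 149.33$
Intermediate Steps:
$f = \frac{1}{9}$ ($f = \left(- \frac{1}{9}\right) \left(-1\right) = \frac{1}{9} \approx 0.11111$)
$C{\left(c \right)} = - \frac{c^{3}}{2}$ ($C{\left(c \right)} = - \frac{c c^{2}}{2} = - \frac{c^{3}}{2}$)
$U = - \frac{8}{9}$ ($U = - 4 \frac{\frac{1}{9} - 2}{5 - \frac{3^{3}}{2}} = - 4 \left(- \frac{17}{9 \left(5 - \frac{27}{2}\right)}\right) = - 4 \left(- \frac{17}{9 \left(- \frac{17}{2}\right)}\right) = - 4 \left(\left(- \frac{17}{9}\right) \left(- \frac{2}{17}\right)\right) = \left(-4\right) \frac{2}{9} = - \frac{8}{9} \approx -0.88889$)
$X = -168$ ($X = 14 \left(-7 - 5\right) = 14 \left(-12\right) = -168$)
$X U = \left(-168\right) \left(- \frac{8}{9}\right) = \frac{448}{3}$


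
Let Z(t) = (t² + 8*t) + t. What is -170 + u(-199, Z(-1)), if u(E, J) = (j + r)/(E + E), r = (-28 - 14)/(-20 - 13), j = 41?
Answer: -744725/4378 ≈ -170.11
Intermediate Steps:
r = 14/11 (r = -42/(-33) = -42*(-1/33) = 14/11 ≈ 1.2727)
Z(t) = t² + 9*t
u(E, J) = 465/(22*E) (u(E, J) = (41 + 14/11)/(E + E) = 465/(11*((2*E))) = 465*(1/(2*E))/11 = 465/(22*E))
-170 + u(-199, Z(-1)) = -170 + (465/22)/(-199) = -170 + (465/22)*(-1/199) = -170 - 465/4378 = -744725/4378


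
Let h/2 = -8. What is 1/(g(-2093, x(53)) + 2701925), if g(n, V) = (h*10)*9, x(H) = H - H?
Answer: 1/2700485 ≈ 3.7030e-7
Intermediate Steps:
h = -16 (h = 2*(-8) = -16)
x(H) = 0
g(n, V) = -1440 (g(n, V) = -16*10*9 = -160*9 = -1440)
1/(g(-2093, x(53)) + 2701925) = 1/(-1440 + 2701925) = 1/2700485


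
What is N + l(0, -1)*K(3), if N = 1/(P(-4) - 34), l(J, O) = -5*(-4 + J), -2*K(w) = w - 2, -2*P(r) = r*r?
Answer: -421/42 ≈ -10.024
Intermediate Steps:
P(r) = -r²/2 (P(r) = -r*r/2 = -r²/2)
K(w) = 1 - w/2 (K(w) = -(w - 2)/2 = -(-2 + w)/2 = 1 - w/2)
l(J, O) = 20 - 5*J
N = -1/42 (N = 1/(-½*(-4)² - 34) = 1/(-½*16 - 34) = 1/(-8 - 34) = 1/(-42) = -1/42 ≈ -0.023810)
N + l(0, -1)*K(3) = -1/42 + (20 - 5*0)*(1 - ½*3) = -1/42 + (20 + 0)*(1 - 3/2) = -1/42 + 20*(-½) = -1/42 - 10 = -421/42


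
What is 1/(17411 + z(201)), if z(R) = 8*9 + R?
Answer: 1/17684 ≈ 5.6548e-5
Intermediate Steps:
z(R) = 72 + R
1/(17411 + z(201)) = 1/(17411 + (72 + 201)) = 1/(17411 + 273) = 1/17684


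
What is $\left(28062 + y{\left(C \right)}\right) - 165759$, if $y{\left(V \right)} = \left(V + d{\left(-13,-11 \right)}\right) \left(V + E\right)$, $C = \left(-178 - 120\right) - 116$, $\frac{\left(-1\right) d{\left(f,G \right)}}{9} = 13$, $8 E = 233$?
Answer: $\frac{533373}{8} \approx 66672.0$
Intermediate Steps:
$E = \frac{233}{8}$ ($E = \frac{1}{8} \cdot 233 = \frac{233}{8} \approx 29.125$)
$d{\left(f,G \right)} = -117$ ($d{\left(f,G \right)} = \left(-9\right) 13 = -117$)
$C = -414$ ($C = -298 - 116 = -414$)
$y{\left(V \right)} = \left(-117 + V\right) \left(\frac{233}{8} + V\right)$ ($y{\left(V \right)} = \left(V - 117\right) \left(V + \frac{233}{8}\right) = \left(-117 + V\right) \left(\frac{233}{8} + V\right)$)
$\left(28062 + y{\left(C \right)}\right) - 165759 = \left(28062 - \left(- \frac{263781}{8} - 171396\right)\right) - 165759 = \left(28062 + \left(- \frac{27261}{8} + 171396 + \frac{145521}{4}\right)\right) - 165759 = \left(28062 + \frac{1634949}{8}\right) - 165759 = \frac{1859445}{8} - 165759 = \frac{533373}{8}$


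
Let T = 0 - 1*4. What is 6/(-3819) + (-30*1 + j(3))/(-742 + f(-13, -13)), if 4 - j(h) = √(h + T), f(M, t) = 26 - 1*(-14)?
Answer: 1219/34371 + I/702 ≈ 0.035466 + 0.0014245*I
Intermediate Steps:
T = -4 (T = 0 - 4 = -4)
f(M, t) = 40 (f(M, t) = 26 + 14 = 40)
j(h) = 4 - √(-4 + h) (j(h) = 4 - √(h - 4) = 4 - √(-4 + h))
6/(-3819) + (-30*1 + j(3))/(-742 + f(-13, -13)) = 6/(-3819) + (-30*1 + (4 - √(-4 + 3)))/(-742 + 40) = 6*(-1/3819) + (-30 + (4 - √(-1)))/(-702) = -2/1273 + (-30 + (4 - I))*(-1/702) = -2/1273 + (-26 - I)*(-1/702) = -2/1273 + (1/27 + I/702) = 1219/34371 + I/702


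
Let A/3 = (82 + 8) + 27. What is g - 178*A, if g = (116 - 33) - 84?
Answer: -62479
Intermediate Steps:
A = 351 (A = 3*((82 + 8) + 27) = 3*(90 + 27) = 3*117 = 351)
g = -1 (g = 83 - 84 = -1)
g - 178*A = -1 - 178*351 = -1 - 62478 = -62479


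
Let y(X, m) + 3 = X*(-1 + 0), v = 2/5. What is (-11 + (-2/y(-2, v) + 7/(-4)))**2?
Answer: 1849/16 ≈ 115.56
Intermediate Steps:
v = 2/5 (v = 2*(1/5) = 2/5 ≈ 0.40000)
y(X, m) = -3 - X (y(X, m) = -3 + X*(-1 + 0) = -3 + X*(-1) = -3 - X)
(-11 + (-2/y(-2, v) + 7/(-4)))**2 = (-11 + (-2/(-3 - 1*(-2)) + 7/(-4)))**2 = (-11 + (-2/(-3 + 2) + 7*(-1/4)))**2 = (-11 + (-2/(-1) - 7/4))**2 = (-11 + (-2*(-1) - 7/4))**2 = (-11 + (2 - 7/4))**2 = (-11 + 1/4)**2 = (-43/4)**2 = 1849/16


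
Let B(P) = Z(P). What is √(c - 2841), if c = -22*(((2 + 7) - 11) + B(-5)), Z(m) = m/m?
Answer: I*√2819 ≈ 53.094*I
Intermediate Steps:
Z(m) = 1
B(P) = 1
c = 22 (c = -22*(((2 + 7) - 11) + 1) = -22*((9 - 11) + 1) = -22*(-2 + 1) = -22*(-1) = 22)
√(c - 2841) = √(22 - 2841) = √(-2819) = I*√2819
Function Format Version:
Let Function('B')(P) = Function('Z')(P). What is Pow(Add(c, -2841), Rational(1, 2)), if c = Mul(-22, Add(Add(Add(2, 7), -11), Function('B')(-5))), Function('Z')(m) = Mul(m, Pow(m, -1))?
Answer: Mul(I, Pow(2819, Rational(1, 2))) ≈ Mul(53.094, I)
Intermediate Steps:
Function('Z')(m) = 1
Function('B')(P) = 1
c = 22 (c = Mul(-22, Add(Add(Add(2, 7), -11), 1)) = Mul(-22, Add(Add(9, -11), 1)) = Mul(-22, Add(-2, 1)) = Mul(-22, -1) = 22)
Pow(Add(c, -2841), Rational(1, 2)) = Pow(Add(22, -2841), Rational(1, 2)) = Pow(-2819, Rational(1, 2)) = Mul(I, Pow(2819, Rational(1, 2)))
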